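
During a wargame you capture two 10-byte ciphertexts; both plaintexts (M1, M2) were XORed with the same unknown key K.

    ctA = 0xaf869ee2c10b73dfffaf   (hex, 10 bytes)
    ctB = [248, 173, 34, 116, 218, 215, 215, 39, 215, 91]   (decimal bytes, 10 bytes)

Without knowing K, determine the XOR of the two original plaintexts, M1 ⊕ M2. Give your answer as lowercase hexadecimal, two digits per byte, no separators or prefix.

ctA ⊕ ctB = (M1 ⊕ K) ⊕ (M2 ⊕ K) = M1 ⊕ M2 — the shared key cancels under XOR.
af xor f8 = 57
86 xor ad = 2b
9e xor 22 = bc
e2 xor 74 = 96
c1 xor da = 1b
0b xor d7 = dc
73 xor d7 = a4
df xor 27 = f8
ff xor d7 = 28
af xor 5b = f4

572bbc961bdca4f828f4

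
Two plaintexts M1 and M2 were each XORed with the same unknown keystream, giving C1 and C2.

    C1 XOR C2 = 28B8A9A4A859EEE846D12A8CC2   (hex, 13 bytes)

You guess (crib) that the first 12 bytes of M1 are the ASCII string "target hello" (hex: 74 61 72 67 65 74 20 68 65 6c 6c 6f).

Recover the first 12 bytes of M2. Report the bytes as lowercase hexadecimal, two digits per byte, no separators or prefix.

Since C1 ⊕ C2 = M1 ⊕ M2, XORing with the guessed M1 bytes yields the corresponding M2 bytes: M2 = (C1 ⊕ C2) ⊕ M1.
 40 xor 116 =  92
184 xor  97 = 217
169 xor 114 = 219
164 xor 103 = 195
168 xor 101 = 205
 89 xor 116 =  45
238 xor  32 = 206
232 xor 104 = 128
 70 xor 101 =  35
209 xor 108 = 189
 42 xor 108 =  70
140 xor 111 = 227

5cd9dbc3cd2dce8023bd46e3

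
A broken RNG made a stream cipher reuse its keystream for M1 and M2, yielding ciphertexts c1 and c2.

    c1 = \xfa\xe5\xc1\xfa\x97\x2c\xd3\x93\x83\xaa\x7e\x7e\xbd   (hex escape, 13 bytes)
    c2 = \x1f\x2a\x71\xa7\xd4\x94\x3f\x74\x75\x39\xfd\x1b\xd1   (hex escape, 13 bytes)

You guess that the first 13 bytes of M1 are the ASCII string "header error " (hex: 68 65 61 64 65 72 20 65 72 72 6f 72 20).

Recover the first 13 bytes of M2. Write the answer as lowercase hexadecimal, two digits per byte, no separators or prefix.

First, c1 ⊕ c2 = (M1 ⊕ K) ⊕ (M2 ⊕ K) = M1 ⊕ M2, so the key drops out. Then M2 = (M1 ⊕ M2) ⊕ M1 over the first 13 bytes.
byte 0: (fa ^ 1f) ^ 68 = e5 ^ 68 = 8d
byte 1: (e5 ^ 2a) ^ 65 = cf ^ 65 = aa
byte 2: (c1 ^ 71) ^ 61 = b0 ^ 61 = d1
byte 3: (fa ^ a7) ^ 64 = 5d ^ 64 = 39
byte 4: (97 ^ d4) ^ 65 = 43 ^ 65 = 26
byte 5: (2c ^ 94) ^ 72 = b8 ^ 72 = ca
byte 6: (d3 ^ 3f) ^ 20 = ec ^ 20 = cc
byte 7: (93 ^ 74) ^ 65 = e7 ^ 65 = 82
byte 8: (83 ^ 75) ^ 72 = f6 ^ 72 = 84
byte 9: (aa ^ 39) ^ 72 = 93 ^ 72 = e1
byte 10: (7e ^ fd) ^ 6f = 83 ^ 6f = ec
byte 11: (7e ^ 1b) ^ 72 = 65 ^ 72 = 17
byte 12: (bd ^ d1) ^ 20 = 6c ^ 20 = 4c

8daad13926cacc8284e1ec174c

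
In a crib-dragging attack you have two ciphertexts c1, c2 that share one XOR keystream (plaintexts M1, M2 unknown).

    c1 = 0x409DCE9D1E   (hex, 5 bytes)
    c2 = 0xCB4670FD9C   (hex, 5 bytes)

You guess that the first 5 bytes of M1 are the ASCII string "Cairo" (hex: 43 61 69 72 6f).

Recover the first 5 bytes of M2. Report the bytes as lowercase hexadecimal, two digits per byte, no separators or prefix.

First, c1 ⊕ c2 = (M1 ⊕ K) ⊕ (M2 ⊕ K) = M1 ⊕ M2, so the key drops out. Then M2 = (M1 ⊕ M2) ⊕ M1 over the first 5 bytes.
byte 0: (40 ⊕ cb) ⊕ 43 = 8b ⊕ 43 = c8
byte 1: (9d ⊕ 46) ⊕ 61 = db ⊕ 61 = ba
byte 2: (ce ⊕ 70) ⊕ 69 = be ⊕ 69 = d7
byte 3: (9d ⊕ fd) ⊕ 72 = 60 ⊕ 72 = 12
byte 4: (1e ⊕ 9c) ⊕ 6f = 82 ⊕ 6f = ed

c8bad712ed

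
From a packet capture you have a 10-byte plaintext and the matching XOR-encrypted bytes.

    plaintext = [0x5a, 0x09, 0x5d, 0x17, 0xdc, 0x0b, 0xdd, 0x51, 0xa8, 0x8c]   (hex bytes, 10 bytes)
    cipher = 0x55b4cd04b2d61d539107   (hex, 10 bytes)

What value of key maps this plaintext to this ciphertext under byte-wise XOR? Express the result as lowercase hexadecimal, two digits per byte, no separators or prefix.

Since cipher = plaintext ⊕ key, XORing both sides with plaintext gives key = plaintext ⊕ cipher.
byte 0: 5a ^ 55 = 0f
byte 1: 09 ^ b4 = bd
byte 2: 5d ^ cd = 90
byte 3: 17 ^ 04 = 13
byte 4: dc ^ b2 = 6e
byte 5: 0b ^ d6 = dd
byte 6: dd ^ 1d = c0
byte 7: 51 ^ 53 = 02
byte 8: a8 ^ 91 = 39
byte 9: 8c ^ 07 = 8b

0fbd90136eddc002398b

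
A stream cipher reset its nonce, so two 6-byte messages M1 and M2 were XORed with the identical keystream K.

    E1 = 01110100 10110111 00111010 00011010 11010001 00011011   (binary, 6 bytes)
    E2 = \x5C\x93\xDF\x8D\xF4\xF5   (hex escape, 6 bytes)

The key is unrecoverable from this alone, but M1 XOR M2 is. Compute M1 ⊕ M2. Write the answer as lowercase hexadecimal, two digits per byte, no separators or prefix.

2824e59725ee

E1 ⊕ E2 = (M1 ⊕ K) ⊕ (M2 ⊕ K) = M1 ⊕ M2 — the shared key cancels under XOR.
74 XOR 5c = 28
b7 XOR 93 = 24
3a XOR df = e5
1a XOR 8d = 97
d1 XOR f4 = 25
1b XOR f5 = ee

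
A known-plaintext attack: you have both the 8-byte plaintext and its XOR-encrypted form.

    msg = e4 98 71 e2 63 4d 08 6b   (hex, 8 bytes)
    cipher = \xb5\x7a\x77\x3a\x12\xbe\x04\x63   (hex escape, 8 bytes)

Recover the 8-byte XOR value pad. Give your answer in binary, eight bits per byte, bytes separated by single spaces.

01010001 11100010 00000110 11011000 01110001 11110011 00001100 00001000

Since cipher = msg ⊕ pad, XORing both sides with msg gives pad = msg ⊕ cipher.
e4 ⊕ b5 = 51
98 ⊕ 7a = e2
71 ⊕ 77 = 06
e2 ⊕ 3a = d8
63 ⊕ 12 = 71
4d ⊕ be = f3
08 ⊕ 04 = 0c
6b ⊕ 63 = 08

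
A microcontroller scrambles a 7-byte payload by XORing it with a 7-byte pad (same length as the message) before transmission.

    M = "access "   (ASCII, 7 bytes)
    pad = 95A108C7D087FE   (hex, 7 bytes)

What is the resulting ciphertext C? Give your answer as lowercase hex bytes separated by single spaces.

f4 c2 6b a2 a3 f4 de

byte 0: 01100001 xor 10010101 = 11110100
byte 1: 01100011 xor 10100001 = 11000010
byte 2: 01100011 xor 00001000 = 01101011
byte 3: 01100101 xor 11000111 = 10100010
byte 4: 01110011 xor 11010000 = 10100011
byte 5: 01110011 xor 10000111 = 11110100
byte 6: 00100000 xor 11111110 = 11011110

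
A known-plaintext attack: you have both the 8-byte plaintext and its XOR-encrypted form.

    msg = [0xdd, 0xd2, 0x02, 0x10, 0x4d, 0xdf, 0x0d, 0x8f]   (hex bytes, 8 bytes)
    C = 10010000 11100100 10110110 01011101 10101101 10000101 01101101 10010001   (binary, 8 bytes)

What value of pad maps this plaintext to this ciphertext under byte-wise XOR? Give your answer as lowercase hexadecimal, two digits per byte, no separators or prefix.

Since C = msg ⊕ pad, XORing both sides with msg gives pad = msg ⊕ C.
dd XOR 90 = 4d
d2 XOR e4 = 36
02 XOR b6 = b4
10 XOR 5d = 4d
4d XOR ad = e0
df XOR 85 = 5a
0d XOR 6d = 60
8f XOR 91 = 1e

4d36b44de05a601e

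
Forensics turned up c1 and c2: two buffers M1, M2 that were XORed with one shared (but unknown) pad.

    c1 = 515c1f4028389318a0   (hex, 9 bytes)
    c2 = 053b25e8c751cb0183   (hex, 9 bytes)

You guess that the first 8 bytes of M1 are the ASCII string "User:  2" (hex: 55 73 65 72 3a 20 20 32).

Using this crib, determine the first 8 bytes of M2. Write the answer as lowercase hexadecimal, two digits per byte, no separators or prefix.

First, c1 ⊕ c2 = (M1 ⊕ K) ⊕ (M2 ⊕ K) = M1 ⊕ M2, so the key drops out. Then M2 = (M1 ⊕ M2) ⊕ M1 over the first 8 bytes.
byte 0: (51 XOR 05) XOR 55 = 54 XOR 55 = 01
byte 1: (5c XOR 3b) XOR 73 = 67 XOR 73 = 14
byte 2: (1f XOR 25) XOR 65 = 3a XOR 65 = 5f
byte 3: (40 XOR e8) XOR 72 = a8 XOR 72 = da
byte 4: (28 XOR c7) XOR 3a = ef XOR 3a = d5
byte 5: (38 XOR 51) XOR 20 = 69 XOR 20 = 49
byte 6: (93 XOR cb) XOR 20 = 58 XOR 20 = 78
byte 7: (18 XOR 01) XOR 32 = 19 XOR 32 = 2b

01145fdad549782b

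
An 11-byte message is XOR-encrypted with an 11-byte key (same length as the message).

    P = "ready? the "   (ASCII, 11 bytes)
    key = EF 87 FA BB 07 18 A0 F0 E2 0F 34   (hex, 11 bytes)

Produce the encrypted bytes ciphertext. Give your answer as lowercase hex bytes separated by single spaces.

9d e2 9b df 7e 27 80 84 8a 6a 14

byte 0: 72 XOR ef = 9d
byte 1: 65 XOR 87 = e2
byte 2: 61 XOR fa = 9b
byte 3: 64 XOR bb = df
byte 4: 79 XOR 07 = 7e
byte 5: 3f XOR 18 = 27
byte 6: 20 XOR a0 = 80
byte 7: 74 XOR f0 = 84
byte 8: 68 XOR e2 = 8a
byte 9: 65 XOR 0f = 6a
byte 10: 20 XOR 34 = 14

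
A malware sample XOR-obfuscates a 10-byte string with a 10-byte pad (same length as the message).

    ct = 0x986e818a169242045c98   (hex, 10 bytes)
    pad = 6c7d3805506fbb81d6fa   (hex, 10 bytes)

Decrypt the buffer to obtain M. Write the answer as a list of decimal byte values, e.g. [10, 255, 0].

[244, 19, 185, 143, 70, 253, 249, 133, 138, 98]

byte 0: 98 ^ 6c = f4
byte 1: 6e ^ 7d = 13
byte 2: 81 ^ 38 = b9
byte 3: 8a ^ 05 = 8f
byte 4: 16 ^ 50 = 46
byte 5: 92 ^ 6f = fd
byte 6: 42 ^ bb = f9
byte 7: 04 ^ 81 = 85
byte 8: 5c ^ d6 = 8a
byte 9: 98 ^ fa = 62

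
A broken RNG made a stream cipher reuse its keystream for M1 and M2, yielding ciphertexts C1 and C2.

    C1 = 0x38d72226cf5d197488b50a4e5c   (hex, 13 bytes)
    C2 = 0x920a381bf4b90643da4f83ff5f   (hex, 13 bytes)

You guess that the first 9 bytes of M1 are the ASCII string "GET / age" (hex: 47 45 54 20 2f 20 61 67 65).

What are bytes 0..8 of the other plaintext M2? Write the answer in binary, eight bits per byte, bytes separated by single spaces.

11101101 10011000 01001110 00011101 00010100 11000100 01111110 01010000 00110111

First, C1 ⊕ C2 = (M1 ⊕ K) ⊕ (M2 ⊕ K) = M1 ⊕ M2, so the key drops out. Then M2 = (M1 ⊕ M2) ⊕ M1 over the first 9 bytes.
byte 0: (38 ⊕ 92) ⊕ 47 = aa ⊕ 47 = ed
byte 1: (d7 ⊕ 0a) ⊕ 45 = dd ⊕ 45 = 98
byte 2: (22 ⊕ 38) ⊕ 54 = 1a ⊕ 54 = 4e
byte 3: (26 ⊕ 1b) ⊕ 20 = 3d ⊕ 20 = 1d
byte 4: (cf ⊕ f4) ⊕ 2f = 3b ⊕ 2f = 14
byte 5: (5d ⊕ b9) ⊕ 20 = e4 ⊕ 20 = c4
byte 6: (19 ⊕ 06) ⊕ 61 = 1f ⊕ 61 = 7e
byte 7: (74 ⊕ 43) ⊕ 67 = 37 ⊕ 67 = 50
byte 8: (88 ⊕ da) ⊕ 65 = 52 ⊕ 65 = 37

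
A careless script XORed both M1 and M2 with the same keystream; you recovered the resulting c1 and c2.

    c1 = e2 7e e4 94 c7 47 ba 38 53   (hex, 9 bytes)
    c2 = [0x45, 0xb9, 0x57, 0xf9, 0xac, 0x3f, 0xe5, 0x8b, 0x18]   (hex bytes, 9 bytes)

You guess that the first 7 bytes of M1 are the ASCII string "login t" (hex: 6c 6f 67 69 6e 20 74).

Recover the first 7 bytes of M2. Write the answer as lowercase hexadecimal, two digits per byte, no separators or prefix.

First, c1 ⊕ c2 = (M1 ⊕ K) ⊕ (M2 ⊕ K) = M1 ⊕ M2, so the key drops out. Then M2 = (M1 ⊕ M2) ⊕ M1 over the first 7 bytes.
byte 0: (e2 xor 45) xor 6c = a7 xor 6c = cb
byte 1: (7e xor b9) xor 6f = c7 xor 6f = a8
byte 2: (e4 xor 57) xor 67 = b3 xor 67 = d4
byte 3: (94 xor f9) xor 69 = 6d xor 69 = 04
byte 4: (c7 xor ac) xor 6e = 6b xor 6e = 05
byte 5: (47 xor 3f) xor 20 = 78 xor 20 = 58
byte 6: (ba xor e5) xor 74 = 5f xor 74 = 2b

cba8d40405582b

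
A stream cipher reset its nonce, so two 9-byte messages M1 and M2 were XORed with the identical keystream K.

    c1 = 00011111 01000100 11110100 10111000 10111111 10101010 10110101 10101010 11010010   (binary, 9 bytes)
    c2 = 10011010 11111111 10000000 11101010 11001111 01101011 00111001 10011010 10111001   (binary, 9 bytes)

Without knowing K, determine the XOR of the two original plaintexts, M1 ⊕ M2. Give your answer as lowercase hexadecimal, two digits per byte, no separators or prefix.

85bb745270c18c306b

c1 ⊕ c2 = (M1 ⊕ K) ⊕ (M2 ⊕ K) = M1 ⊕ M2 — the shared key cancels under XOR.
1f XOR 9a = 85
44 XOR ff = bb
f4 XOR 80 = 74
b8 XOR ea = 52
bf XOR cf = 70
aa XOR 6b = c1
b5 XOR 39 = 8c
aa XOR 9a = 30
d2 XOR b9 = 6b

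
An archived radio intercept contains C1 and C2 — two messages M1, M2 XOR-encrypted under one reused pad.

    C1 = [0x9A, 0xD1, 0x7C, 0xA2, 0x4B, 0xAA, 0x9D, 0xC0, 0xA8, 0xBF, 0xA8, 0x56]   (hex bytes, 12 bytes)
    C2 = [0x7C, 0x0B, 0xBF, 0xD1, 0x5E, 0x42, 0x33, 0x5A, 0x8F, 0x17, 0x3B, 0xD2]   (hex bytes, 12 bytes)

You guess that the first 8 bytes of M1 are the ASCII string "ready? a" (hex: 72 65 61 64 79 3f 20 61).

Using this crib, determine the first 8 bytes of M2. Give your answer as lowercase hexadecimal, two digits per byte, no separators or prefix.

First, C1 ⊕ C2 = (M1 ⊕ K) ⊕ (M2 ⊕ K) = M1 ⊕ M2, so the key drops out. Then M2 = (M1 ⊕ M2) ⊕ M1 over the first 8 bytes.
byte 0: (9a xor 7c) xor 72 = e6 xor 72 = 94
byte 1: (d1 xor 0b) xor 65 = da xor 65 = bf
byte 2: (7c xor bf) xor 61 = c3 xor 61 = a2
byte 3: (a2 xor d1) xor 64 = 73 xor 64 = 17
byte 4: (4b xor 5e) xor 79 = 15 xor 79 = 6c
byte 5: (aa xor 42) xor 3f = e8 xor 3f = d7
byte 6: (9d xor 33) xor 20 = ae xor 20 = 8e
byte 7: (c0 xor 5a) xor 61 = 9a xor 61 = fb

94bfa2176cd78efb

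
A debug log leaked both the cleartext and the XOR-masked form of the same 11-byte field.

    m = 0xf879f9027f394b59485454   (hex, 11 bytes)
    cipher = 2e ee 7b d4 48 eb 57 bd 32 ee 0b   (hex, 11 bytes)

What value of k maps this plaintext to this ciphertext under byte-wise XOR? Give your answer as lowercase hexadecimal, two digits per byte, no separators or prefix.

Since cipher = m ⊕ k, XORing both sides with m gives k = m ⊕ cipher.
byte 0: f8 ^ 2e = d6
byte 1: 79 ^ ee = 97
byte 2: f9 ^ 7b = 82
byte 3: 02 ^ d4 = d6
byte 4: 7f ^ 48 = 37
byte 5: 39 ^ eb = d2
byte 6: 4b ^ 57 = 1c
byte 7: 59 ^ bd = e4
byte 8: 48 ^ 32 = 7a
byte 9: 54 ^ ee = ba
byte 10: 54 ^ 0b = 5f

d69782d637d21ce47aba5f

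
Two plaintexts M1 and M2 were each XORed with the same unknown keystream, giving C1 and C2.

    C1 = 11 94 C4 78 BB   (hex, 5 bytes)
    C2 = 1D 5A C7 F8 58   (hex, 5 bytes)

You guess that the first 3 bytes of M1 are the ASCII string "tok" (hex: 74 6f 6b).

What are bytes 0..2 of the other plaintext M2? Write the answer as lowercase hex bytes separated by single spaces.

78 a1 68

First, C1 ⊕ C2 = (M1 ⊕ K) ⊕ (M2 ⊕ K) = M1 ⊕ M2, so the key drops out. Then M2 = (M1 ⊕ M2) ⊕ M1 over the first 3 bytes.
byte 0: (11 xor 1d) xor 74 = 0c xor 74 = 78
byte 1: (94 xor 5a) xor 6f = ce xor 6f = a1
byte 2: (c4 xor c7) xor 6b = 03 xor 6b = 68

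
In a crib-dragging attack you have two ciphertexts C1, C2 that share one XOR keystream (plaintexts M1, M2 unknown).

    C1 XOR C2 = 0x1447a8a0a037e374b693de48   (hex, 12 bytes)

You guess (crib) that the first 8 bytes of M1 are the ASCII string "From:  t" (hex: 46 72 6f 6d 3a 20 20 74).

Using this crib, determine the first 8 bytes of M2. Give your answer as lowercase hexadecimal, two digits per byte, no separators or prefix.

Since C1 ⊕ C2 = M1 ⊕ M2, XORing with the guessed M1 bytes yields the corresponding M2 bytes: M2 = (C1 ⊕ C2) ⊕ M1.
byte 0: 14 XOR 46 = 52
byte 1: 47 XOR 72 = 35
byte 2: a8 XOR 6f = c7
byte 3: a0 XOR 6d = cd
byte 4: a0 XOR 3a = 9a
byte 5: 37 XOR 20 = 17
byte 6: e3 XOR 20 = c3
byte 7: 74 XOR 74 = 00

5235c7cd9a17c300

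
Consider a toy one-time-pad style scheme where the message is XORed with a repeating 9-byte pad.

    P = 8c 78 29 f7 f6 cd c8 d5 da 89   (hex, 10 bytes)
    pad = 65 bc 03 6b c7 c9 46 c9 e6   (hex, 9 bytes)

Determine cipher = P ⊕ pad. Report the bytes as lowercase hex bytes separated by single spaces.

e9 c4 2a 9c 31 04 8e 1c 3c ec

The 9-byte key repeats, so the effective keystream is 65 bc 03 6b c7 c9 46 c9 e6 65.
byte 0: 8c ⊕ 65 = e9
byte 1: 78 ⊕ bc = c4
byte 2: 29 ⊕ 03 = 2a
byte 3: f7 ⊕ 6b = 9c
byte 4: f6 ⊕ c7 = 31
byte 5: cd ⊕ c9 = 04
byte 6: c8 ⊕ 46 = 8e
byte 7: d5 ⊕ c9 = 1c
byte 8: da ⊕ e6 = 3c
byte 9: 89 ⊕ 65 = ec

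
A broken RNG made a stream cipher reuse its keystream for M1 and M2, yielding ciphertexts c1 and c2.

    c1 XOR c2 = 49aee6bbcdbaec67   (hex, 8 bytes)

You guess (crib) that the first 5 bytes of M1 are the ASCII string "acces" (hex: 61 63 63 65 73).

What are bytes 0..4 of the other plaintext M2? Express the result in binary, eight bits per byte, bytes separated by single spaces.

00101000 11001101 10000101 11011110 10111110

Since c1 ⊕ c2 = M1 ⊕ M2, XORing with the guessed M1 bytes yields the corresponding M2 bytes: M2 = (c1 ⊕ c2) ⊕ M1.
49 ^ 61 = 28
ae ^ 63 = cd
e6 ^ 63 = 85
bb ^ 65 = de
cd ^ 73 = be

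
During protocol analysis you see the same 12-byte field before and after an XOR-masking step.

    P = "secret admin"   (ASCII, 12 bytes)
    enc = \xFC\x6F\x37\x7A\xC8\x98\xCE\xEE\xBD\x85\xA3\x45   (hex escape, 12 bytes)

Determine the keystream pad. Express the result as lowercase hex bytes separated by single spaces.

Since enc = P ⊕ pad, XORing both sides with P gives pad = P ⊕ enc.
byte 0: 01110011 ^ 11111100 = 10001111
byte 1: 01100101 ^ 01101111 = 00001010
byte 2: 01100011 ^ 00110111 = 01010100
byte 3: 01110010 ^ 01111010 = 00001000
byte 4: 01100101 ^ 11001000 = 10101101
byte 5: 01110100 ^ 10011000 = 11101100
byte 6: 00100000 ^ 11001110 = 11101110
byte 7: 01100001 ^ 11101110 = 10001111
byte 8: 01100100 ^ 10111101 = 11011001
byte 9: 01101101 ^ 10000101 = 11101000
byte 10: 01101001 ^ 10100011 = 11001010
byte 11: 01101110 ^ 01000101 = 00101011

8f 0a 54 08 ad ec ee 8f d9 e8 ca 2b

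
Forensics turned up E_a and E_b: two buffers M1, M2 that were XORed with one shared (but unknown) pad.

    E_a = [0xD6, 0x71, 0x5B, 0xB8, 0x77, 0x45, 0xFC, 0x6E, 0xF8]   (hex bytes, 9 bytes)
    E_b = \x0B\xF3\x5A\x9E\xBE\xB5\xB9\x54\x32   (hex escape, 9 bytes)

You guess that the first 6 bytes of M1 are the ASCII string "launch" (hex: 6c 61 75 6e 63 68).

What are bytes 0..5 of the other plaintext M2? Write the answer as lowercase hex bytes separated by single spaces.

b1 e3 74 48 aa 98

First, E_a ⊕ E_b = (M1 ⊕ K) ⊕ (M2 ⊕ K) = M1 ⊕ M2, so the key drops out. Then M2 = (M1 ⊕ M2) ⊕ M1 over the first 6 bytes.
byte 0: (d6 ^ 0b) ^ 6c = dd ^ 6c = b1
byte 1: (71 ^ f3) ^ 61 = 82 ^ 61 = e3
byte 2: (5b ^ 5a) ^ 75 = 01 ^ 75 = 74
byte 3: (b8 ^ 9e) ^ 6e = 26 ^ 6e = 48
byte 4: (77 ^ be) ^ 63 = c9 ^ 63 = aa
byte 5: (45 ^ b5) ^ 68 = f0 ^ 68 = 98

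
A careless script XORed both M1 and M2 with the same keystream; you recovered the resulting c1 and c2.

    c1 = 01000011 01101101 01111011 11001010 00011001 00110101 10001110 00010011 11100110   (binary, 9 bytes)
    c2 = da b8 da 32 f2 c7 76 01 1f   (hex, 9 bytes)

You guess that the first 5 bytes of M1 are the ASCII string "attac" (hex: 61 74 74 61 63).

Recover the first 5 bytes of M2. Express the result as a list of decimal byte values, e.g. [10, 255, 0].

First, c1 ⊕ c2 = (M1 ⊕ K) ⊕ (M2 ⊕ K) = M1 ⊕ M2, so the key drops out. Then M2 = (M1 ⊕ M2) ⊕ M1 over the first 5 bytes.
byte 0: (43 ^ da) ^ 61 = 99 ^ 61 = f8
byte 1: (6d ^ b8) ^ 74 = d5 ^ 74 = a1
byte 2: (7b ^ da) ^ 74 = a1 ^ 74 = d5
byte 3: (ca ^ 32) ^ 61 = f8 ^ 61 = 99
byte 4: (19 ^ f2) ^ 63 = eb ^ 63 = 88

[248, 161, 213, 153, 136]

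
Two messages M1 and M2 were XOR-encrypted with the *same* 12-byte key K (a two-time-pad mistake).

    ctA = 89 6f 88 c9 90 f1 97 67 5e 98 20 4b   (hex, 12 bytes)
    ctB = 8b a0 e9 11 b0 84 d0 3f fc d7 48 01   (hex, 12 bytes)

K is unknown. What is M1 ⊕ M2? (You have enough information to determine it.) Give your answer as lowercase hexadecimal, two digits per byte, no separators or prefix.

ctA ⊕ ctB = (M1 ⊕ K) ⊕ (M2 ⊕ K) = M1 ⊕ M2 — the shared key cancels under XOR.
89 ^ 8b = 02
6f ^ a0 = cf
88 ^ e9 = 61
c9 ^ 11 = d8
90 ^ b0 = 20
f1 ^ 84 = 75
97 ^ d0 = 47
67 ^ 3f = 58
5e ^ fc = a2
98 ^ d7 = 4f
20 ^ 48 = 68
4b ^ 01 = 4a

02cf61d820754758a24f684a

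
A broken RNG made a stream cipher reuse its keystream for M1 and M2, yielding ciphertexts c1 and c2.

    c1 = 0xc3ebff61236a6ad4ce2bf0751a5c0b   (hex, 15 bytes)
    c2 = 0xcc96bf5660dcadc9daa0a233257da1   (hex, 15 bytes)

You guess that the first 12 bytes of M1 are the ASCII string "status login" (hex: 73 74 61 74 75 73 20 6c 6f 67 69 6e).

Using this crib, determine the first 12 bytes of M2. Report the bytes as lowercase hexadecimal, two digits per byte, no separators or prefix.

7c09214336c5e7717bec3b28

First, c1 ⊕ c2 = (M1 ⊕ K) ⊕ (M2 ⊕ K) = M1 ⊕ M2, so the key drops out. Then M2 = (M1 ⊕ M2) ⊕ M1 over the first 12 bytes.
byte 0: (c3 xor cc) xor 73 = 0f xor 73 = 7c
byte 1: (eb xor 96) xor 74 = 7d xor 74 = 09
byte 2: (ff xor bf) xor 61 = 40 xor 61 = 21
byte 3: (61 xor 56) xor 74 = 37 xor 74 = 43
byte 4: (23 xor 60) xor 75 = 43 xor 75 = 36
byte 5: (6a xor dc) xor 73 = b6 xor 73 = c5
byte 6: (6a xor ad) xor 20 = c7 xor 20 = e7
byte 7: (d4 xor c9) xor 6c = 1d xor 6c = 71
byte 8: (ce xor da) xor 6f = 14 xor 6f = 7b
byte 9: (2b xor a0) xor 67 = 8b xor 67 = ec
byte 10: (f0 xor a2) xor 69 = 52 xor 69 = 3b
byte 11: (75 xor 33) xor 6e = 46 xor 6e = 28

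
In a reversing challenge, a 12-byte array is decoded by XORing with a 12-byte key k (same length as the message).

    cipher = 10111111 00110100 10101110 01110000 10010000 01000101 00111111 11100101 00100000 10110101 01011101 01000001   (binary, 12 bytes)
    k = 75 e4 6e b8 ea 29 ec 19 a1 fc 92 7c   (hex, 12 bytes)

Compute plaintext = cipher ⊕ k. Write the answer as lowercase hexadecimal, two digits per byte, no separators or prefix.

XOR is its own inverse, so applying the key byte-wise gives the result directly.
bf ⊕ 75 = ca
34 ⊕ e4 = d0
ae ⊕ 6e = c0
70 ⊕ b8 = c8
90 ⊕ ea = 7a
45 ⊕ 29 = 6c
3f ⊕ ec = d3
e5 ⊕ 19 = fc
20 ⊕ a1 = 81
b5 ⊕ fc = 49
5d ⊕ 92 = cf
41 ⊕ 7c = 3d

cad0c0c87a6cd3fc8149cf3d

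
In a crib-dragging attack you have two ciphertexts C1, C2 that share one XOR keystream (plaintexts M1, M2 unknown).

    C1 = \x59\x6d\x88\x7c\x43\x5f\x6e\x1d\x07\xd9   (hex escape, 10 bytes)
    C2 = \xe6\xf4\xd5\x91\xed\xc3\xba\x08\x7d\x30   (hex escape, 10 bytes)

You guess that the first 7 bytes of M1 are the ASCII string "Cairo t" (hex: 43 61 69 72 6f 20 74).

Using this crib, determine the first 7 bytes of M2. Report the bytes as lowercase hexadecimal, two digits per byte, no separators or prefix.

First, C1 ⊕ C2 = (M1 ⊕ K) ⊕ (M2 ⊕ K) = M1 ⊕ M2, so the key drops out. Then M2 = (M1 ⊕ M2) ⊕ M1 over the first 7 bytes.
byte 0: (59 ⊕ e6) ⊕ 43 = bf ⊕ 43 = fc
byte 1: (6d ⊕ f4) ⊕ 61 = 99 ⊕ 61 = f8
byte 2: (88 ⊕ d5) ⊕ 69 = 5d ⊕ 69 = 34
byte 3: (7c ⊕ 91) ⊕ 72 = ed ⊕ 72 = 9f
byte 4: (43 ⊕ ed) ⊕ 6f = ae ⊕ 6f = c1
byte 5: (5f ⊕ c3) ⊕ 20 = 9c ⊕ 20 = bc
byte 6: (6e ⊕ ba) ⊕ 74 = d4 ⊕ 74 = a0

fcf8349fc1bca0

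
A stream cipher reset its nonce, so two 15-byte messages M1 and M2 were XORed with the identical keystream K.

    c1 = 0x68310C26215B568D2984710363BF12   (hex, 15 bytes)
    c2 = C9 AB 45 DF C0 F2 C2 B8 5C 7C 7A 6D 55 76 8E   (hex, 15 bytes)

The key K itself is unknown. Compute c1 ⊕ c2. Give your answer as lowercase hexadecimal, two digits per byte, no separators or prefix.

c1 ⊕ c2 = (M1 ⊕ K) ⊕ (M2 ⊕ K) = M1 ⊕ M2 — the shared key cancels under XOR.
01101000 ^ 11001001 = 10100001
00110001 ^ 10101011 = 10011010
00001100 ^ 01000101 = 01001001
00100110 ^ 11011111 = 11111001
00100001 ^ 11000000 = 11100001
01011011 ^ 11110010 = 10101001
01010110 ^ 11000010 = 10010100
10001101 ^ 10111000 = 00110101
00101001 ^ 01011100 = 01110101
10000100 ^ 01111100 = 11111000
01110001 ^ 01111010 = 00001011
00000011 ^ 01101101 = 01101110
01100011 ^ 01010101 = 00110110
10111111 ^ 01110110 = 11001001
00010010 ^ 10001110 = 10011100

a19a49f9e1a9943575f80b6e36c99c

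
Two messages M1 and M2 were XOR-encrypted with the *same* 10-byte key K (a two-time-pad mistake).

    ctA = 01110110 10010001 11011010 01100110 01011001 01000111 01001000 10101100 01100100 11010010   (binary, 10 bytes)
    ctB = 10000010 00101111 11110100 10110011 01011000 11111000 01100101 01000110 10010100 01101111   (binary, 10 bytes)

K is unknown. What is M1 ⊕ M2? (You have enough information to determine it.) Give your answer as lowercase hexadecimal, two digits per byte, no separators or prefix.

f4be2ed501bf2deaf0bd

ctA ⊕ ctB = (M1 ⊕ K) ⊕ (M2 ⊕ K) = M1 ⊕ M2 — the shared key cancels under XOR.
76 xor 82 = f4
91 xor 2f = be
da xor f4 = 2e
66 xor b3 = d5
59 xor 58 = 01
47 xor f8 = bf
48 xor 65 = 2d
ac xor 46 = ea
64 xor 94 = f0
d2 xor 6f = bd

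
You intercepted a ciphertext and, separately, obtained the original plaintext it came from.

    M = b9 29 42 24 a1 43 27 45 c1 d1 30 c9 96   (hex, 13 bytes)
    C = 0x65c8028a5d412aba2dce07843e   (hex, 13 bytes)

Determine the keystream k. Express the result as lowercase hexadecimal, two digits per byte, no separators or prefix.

Since C = M ⊕ k, XORing both sides with M gives k = M ⊕ C.
b9 ^ 65 = dc
29 ^ c8 = e1
42 ^ 02 = 40
24 ^ 8a = ae
a1 ^ 5d = fc
43 ^ 41 = 02
27 ^ 2a = 0d
45 ^ ba = ff
c1 ^ 2d = ec
d1 ^ ce = 1f
30 ^ 07 = 37
c9 ^ 84 = 4d
96 ^ 3e = a8

dce140aefc020dffec1f374da8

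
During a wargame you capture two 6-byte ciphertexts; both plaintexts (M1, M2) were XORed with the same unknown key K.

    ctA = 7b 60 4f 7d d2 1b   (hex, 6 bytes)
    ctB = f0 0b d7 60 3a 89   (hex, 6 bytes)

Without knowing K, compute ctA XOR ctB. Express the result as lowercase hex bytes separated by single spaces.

8b 6b 98 1d e8 92

ctA ⊕ ctB = (M1 ⊕ K) ⊕ (M2 ⊕ K) = M1 ⊕ M2 — the shared key cancels under XOR.
01111011 xor 11110000 = 10001011
01100000 xor 00001011 = 01101011
01001111 xor 11010111 = 10011000
01111101 xor 01100000 = 00011101
11010010 xor 00111010 = 11101000
00011011 xor 10001001 = 10010010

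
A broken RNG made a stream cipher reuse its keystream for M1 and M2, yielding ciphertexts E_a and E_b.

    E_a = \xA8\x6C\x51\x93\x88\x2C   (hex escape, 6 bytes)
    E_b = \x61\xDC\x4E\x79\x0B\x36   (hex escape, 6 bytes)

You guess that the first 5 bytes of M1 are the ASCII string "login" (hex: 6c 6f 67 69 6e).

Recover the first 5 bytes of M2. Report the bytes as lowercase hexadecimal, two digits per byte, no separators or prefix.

First, E_a ⊕ E_b = (M1 ⊕ K) ⊕ (M2 ⊕ K) = M1 ⊕ M2, so the key drops out. Then M2 = (M1 ⊕ M2) ⊕ M1 over the first 5 bytes.
byte 0: (a8 ⊕ 61) ⊕ 6c = c9 ⊕ 6c = a5
byte 1: (6c ⊕ dc) ⊕ 6f = b0 ⊕ 6f = df
byte 2: (51 ⊕ 4e) ⊕ 67 = 1f ⊕ 67 = 78
byte 3: (93 ⊕ 79) ⊕ 69 = ea ⊕ 69 = 83
byte 4: (88 ⊕ 0b) ⊕ 6e = 83 ⊕ 6e = ed

a5df7883ed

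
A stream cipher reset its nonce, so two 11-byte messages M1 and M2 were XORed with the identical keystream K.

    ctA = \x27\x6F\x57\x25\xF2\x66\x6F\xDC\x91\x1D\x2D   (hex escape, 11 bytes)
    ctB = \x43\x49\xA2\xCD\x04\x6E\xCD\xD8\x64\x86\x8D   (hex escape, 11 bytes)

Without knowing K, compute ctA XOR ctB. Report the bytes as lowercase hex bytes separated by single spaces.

ctA ⊕ ctB = (M1 ⊕ K) ⊕ (M2 ⊕ K) = M1 ⊕ M2 — the shared key cancels under XOR.
27 XOR 43 = 64
6f XOR 49 = 26
57 XOR a2 = f5
25 XOR cd = e8
f2 XOR 04 = f6
66 XOR 6e = 08
6f XOR cd = a2
dc XOR d8 = 04
91 XOR 64 = f5
1d XOR 86 = 9b
2d XOR 8d = a0

64 26 f5 e8 f6 08 a2 04 f5 9b a0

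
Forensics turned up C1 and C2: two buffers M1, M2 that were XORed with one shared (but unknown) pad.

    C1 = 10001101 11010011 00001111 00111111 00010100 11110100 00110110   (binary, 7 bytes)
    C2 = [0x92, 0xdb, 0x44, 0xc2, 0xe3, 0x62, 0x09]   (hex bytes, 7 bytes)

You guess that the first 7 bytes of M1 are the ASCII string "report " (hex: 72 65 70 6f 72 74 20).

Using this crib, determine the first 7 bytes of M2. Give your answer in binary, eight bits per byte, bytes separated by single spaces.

First, C1 ⊕ C2 = (M1 ⊕ K) ⊕ (M2 ⊕ K) = M1 ⊕ M2, so the key drops out. Then M2 = (M1 ⊕ M2) ⊕ M1 over the first 7 bytes.
byte 0: (8d ⊕ 92) ⊕ 72 = 1f ⊕ 72 = 6d
byte 1: (d3 ⊕ db) ⊕ 65 = 08 ⊕ 65 = 6d
byte 2: (0f ⊕ 44) ⊕ 70 = 4b ⊕ 70 = 3b
byte 3: (3f ⊕ c2) ⊕ 6f = fd ⊕ 6f = 92
byte 4: (14 ⊕ e3) ⊕ 72 = f7 ⊕ 72 = 85
byte 5: (f4 ⊕ 62) ⊕ 74 = 96 ⊕ 74 = e2
byte 6: (36 ⊕ 09) ⊕ 20 = 3f ⊕ 20 = 1f

01101101 01101101 00111011 10010010 10000101 11100010 00011111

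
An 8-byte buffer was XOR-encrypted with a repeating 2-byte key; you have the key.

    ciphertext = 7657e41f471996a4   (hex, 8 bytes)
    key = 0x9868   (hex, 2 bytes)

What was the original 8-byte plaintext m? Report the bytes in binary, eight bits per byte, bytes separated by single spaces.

The 2-byte key repeats, so the effective keystream is 98 68 98 68 98 68 98 68.
byte 0: 76 xor 98 = ee
byte 1: 57 xor 68 = 3f
byte 2: e4 xor 98 = 7c
byte 3: 1f xor 68 = 77
byte 4: 47 xor 98 = df
byte 5: 19 xor 68 = 71
byte 6: 96 xor 98 = 0e
byte 7: a4 xor 68 = cc

11101110 00111111 01111100 01110111 11011111 01110001 00001110 11001100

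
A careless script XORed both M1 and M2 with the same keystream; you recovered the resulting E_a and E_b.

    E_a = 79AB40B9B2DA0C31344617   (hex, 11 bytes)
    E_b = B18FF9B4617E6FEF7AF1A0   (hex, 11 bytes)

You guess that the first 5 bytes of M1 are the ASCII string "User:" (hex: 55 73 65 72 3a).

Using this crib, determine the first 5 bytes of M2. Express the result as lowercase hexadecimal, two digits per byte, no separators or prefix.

First, E_a ⊕ E_b = (M1 ⊕ K) ⊕ (M2 ⊕ K) = M1 ⊕ M2, so the key drops out. Then M2 = (M1 ⊕ M2) ⊕ M1 over the first 5 bytes.
byte 0: (79 ^ b1) ^ 55 = c8 ^ 55 = 9d
byte 1: (ab ^ 8f) ^ 73 = 24 ^ 73 = 57
byte 2: (40 ^ f9) ^ 65 = b9 ^ 65 = dc
byte 3: (b9 ^ b4) ^ 72 = 0d ^ 72 = 7f
byte 4: (b2 ^ 61) ^ 3a = d3 ^ 3a = e9

9d57dc7fe9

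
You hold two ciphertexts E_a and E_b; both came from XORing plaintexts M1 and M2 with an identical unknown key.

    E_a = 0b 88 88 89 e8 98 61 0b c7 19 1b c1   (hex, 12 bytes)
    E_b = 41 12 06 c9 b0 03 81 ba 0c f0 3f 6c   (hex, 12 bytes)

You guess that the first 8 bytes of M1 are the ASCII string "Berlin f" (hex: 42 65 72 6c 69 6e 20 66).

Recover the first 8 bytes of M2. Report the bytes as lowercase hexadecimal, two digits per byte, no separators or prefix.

First, E_a ⊕ E_b = (M1 ⊕ K) ⊕ (M2 ⊕ K) = M1 ⊕ M2, so the key drops out. Then M2 = (M1 ⊕ M2) ⊕ M1 over the first 8 bytes.
byte 0: (0b ^ 41) ^ 42 = 4a ^ 42 = 08
byte 1: (88 ^ 12) ^ 65 = 9a ^ 65 = ff
byte 2: (88 ^ 06) ^ 72 = 8e ^ 72 = fc
byte 3: (89 ^ c9) ^ 6c = 40 ^ 6c = 2c
byte 4: (e8 ^ b0) ^ 69 = 58 ^ 69 = 31
byte 5: (98 ^ 03) ^ 6e = 9b ^ 6e = f5
byte 6: (61 ^ 81) ^ 20 = e0 ^ 20 = c0
byte 7: (0b ^ ba) ^ 66 = b1 ^ 66 = d7

08fffc2c31f5c0d7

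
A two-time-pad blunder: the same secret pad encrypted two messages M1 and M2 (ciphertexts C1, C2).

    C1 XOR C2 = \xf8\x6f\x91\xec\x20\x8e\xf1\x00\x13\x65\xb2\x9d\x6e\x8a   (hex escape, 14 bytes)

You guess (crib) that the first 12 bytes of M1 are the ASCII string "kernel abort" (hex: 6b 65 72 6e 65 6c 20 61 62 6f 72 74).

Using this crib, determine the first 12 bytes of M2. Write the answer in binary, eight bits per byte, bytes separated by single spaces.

10010011 00001010 11100011 10000010 01000101 11100010 11010001 01100001 01110001 00001010 11000000 11101001

Since C1 ⊕ C2 = M1 ⊕ M2, XORing with the guessed M1 bytes yields the corresponding M2 bytes: M2 = (C1 ⊕ C2) ⊕ M1.
11111000 XOR 01101011 = 10010011
01101111 XOR 01100101 = 00001010
10010001 XOR 01110010 = 11100011
11101100 XOR 01101110 = 10000010
00100000 XOR 01100101 = 01000101
10001110 XOR 01101100 = 11100010
11110001 XOR 00100000 = 11010001
00000000 XOR 01100001 = 01100001
00010011 XOR 01100010 = 01110001
01100101 XOR 01101111 = 00001010
10110010 XOR 01110010 = 11000000
10011101 XOR 01110100 = 11101001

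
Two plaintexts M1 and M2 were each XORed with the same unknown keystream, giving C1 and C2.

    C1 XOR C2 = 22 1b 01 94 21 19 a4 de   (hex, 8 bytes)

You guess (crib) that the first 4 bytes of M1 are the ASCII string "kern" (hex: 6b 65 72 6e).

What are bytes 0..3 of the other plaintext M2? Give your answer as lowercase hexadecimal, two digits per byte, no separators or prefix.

497e73fa

Since C1 ⊕ C2 = M1 ⊕ M2, XORing with the guessed M1 bytes yields the corresponding M2 bytes: M2 = (C1 ⊕ C2) ⊕ M1.
22 xor 6b = 49
1b xor 65 = 7e
01 xor 72 = 73
94 xor 6e = fa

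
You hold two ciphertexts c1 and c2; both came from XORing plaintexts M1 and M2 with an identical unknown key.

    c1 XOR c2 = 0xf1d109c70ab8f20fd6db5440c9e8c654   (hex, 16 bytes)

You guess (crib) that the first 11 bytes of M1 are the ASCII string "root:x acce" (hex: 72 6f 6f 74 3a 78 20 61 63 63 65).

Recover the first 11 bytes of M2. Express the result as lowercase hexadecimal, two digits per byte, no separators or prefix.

Since c1 ⊕ c2 = M1 ⊕ M2, XORing with the guessed M1 bytes yields the corresponding M2 bytes: M2 = (c1 ⊕ c2) ⊕ M1.
byte 0: 241 ^ 114 = 131
byte 1: 209 ^ 111 = 190
byte 2:   9 ^ 111 = 102
byte 3: 199 ^ 116 = 179
byte 4:  10 ^  58 =  48
byte 5: 184 ^ 120 = 192
byte 6: 242 ^  32 = 210
byte 7:  15 ^  97 = 110
byte 8: 214 ^  99 = 181
byte 9: 219 ^  99 = 184
byte 10:  84 ^ 101 =  49

83be66b330c0d26eb5b831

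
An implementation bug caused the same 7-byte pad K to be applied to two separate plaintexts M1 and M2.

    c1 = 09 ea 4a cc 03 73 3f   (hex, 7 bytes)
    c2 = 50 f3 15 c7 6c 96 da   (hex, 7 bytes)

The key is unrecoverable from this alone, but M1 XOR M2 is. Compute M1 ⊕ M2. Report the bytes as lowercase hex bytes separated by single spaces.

59 19 5f 0b 6f e5 e5

c1 ⊕ c2 = (M1 ⊕ K) ⊕ (M2 ⊕ K) = M1 ⊕ M2 — the shared key cancels under XOR.
00001001 XOR 01010000 = 01011001
11101010 XOR 11110011 = 00011001
01001010 XOR 00010101 = 01011111
11001100 XOR 11000111 = 00001011
00000011 XOR 01101100 = 01101111
01110011 XOR 10010110 = 11100101
00111111 XOR 11011010 = 11100101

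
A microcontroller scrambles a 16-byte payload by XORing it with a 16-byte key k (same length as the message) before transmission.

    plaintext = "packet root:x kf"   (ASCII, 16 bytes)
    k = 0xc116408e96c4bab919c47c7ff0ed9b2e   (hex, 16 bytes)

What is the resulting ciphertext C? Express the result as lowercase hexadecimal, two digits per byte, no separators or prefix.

XOR is its own inverse, so applying the key byte-wise gives the result directly.
byte 0: 01110000 ^ 11000001 = 10110001
byte 1: 01100001 ^ 00010110 = 01110111
byte 2: 01100011 ^ 01000000 = 00100011
byte 3: 01101011 ^ 10001110 = 11100101
byte 4: 01100101 ^ 10010110 = 11110011
byte 5: 01110100 ^ 11000100 = 10110000
byte 6: 00100000 ^ 10111010 = 10011010
byte 7: 01110010 ^ 10111001 = 11001011
byte 8: 01101111 ^ 00011001 = 01110110
byte 9: 01101111 ^ 11000100 = 10101011
byte 10: 01110100 ^ 01111100 = 00001000
byte 11: 00111010 ^ 01111111 = 01000101
byte 12: 01111000 ^ 11110000 = 10001000
byte 13: 00100000 ^ 11101101 = 11001101
byte 14: 01101011 ^ 10011011 = 11110000
byte 15: 01100110 ^ 00101110 = 01001000

b17723e5f3b09acb76ab084588cdf048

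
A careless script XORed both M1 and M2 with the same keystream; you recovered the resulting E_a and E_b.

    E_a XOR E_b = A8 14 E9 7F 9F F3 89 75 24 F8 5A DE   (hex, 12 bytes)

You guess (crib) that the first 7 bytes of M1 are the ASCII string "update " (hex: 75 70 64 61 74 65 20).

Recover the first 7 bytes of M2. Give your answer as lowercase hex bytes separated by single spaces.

Since E_a ⊕ E_b = M1 ⊕ M2, XORing with the guessed M1 bytes yields the corresponding M2 bytes: M2 = (E_a ⊕ E_b) ⊕ M1.
a8 XOR 75 = dd
14 XOR 70 = 64
e9 XOR 64 = 8d
7f XOR 61 = 1e
9f XOR 74 = eb
f3 XOR 65 = 96
89 XOR 20 = a9

dd 64 8d 1e eb 96 a9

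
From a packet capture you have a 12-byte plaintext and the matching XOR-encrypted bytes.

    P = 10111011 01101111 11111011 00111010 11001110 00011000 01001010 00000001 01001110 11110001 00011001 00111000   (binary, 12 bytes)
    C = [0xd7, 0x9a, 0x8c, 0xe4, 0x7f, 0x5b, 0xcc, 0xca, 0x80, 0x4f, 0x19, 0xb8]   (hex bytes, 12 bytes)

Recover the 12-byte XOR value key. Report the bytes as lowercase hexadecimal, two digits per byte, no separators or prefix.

6cf577deb14386cbcebe0080

Since C = P ⊕ key, XORing both sides with P gives key = P ⊕ C.
byte 0: 187 xor 215 = 108
byte 1: 111 xor 154 = 245
byte 2: 251 xor 140 = 119
byte 3:  58 xor 228 = 222
byte 4: 206 xor 127 = 177
byte 5:  24 xor  91 =  67
byte 6:  74 xor 204 = 134
byte 7:   1 xor 202 = 203
byte 8:  78 xor 128 = 206
byte 9: 241 xor  79 = 190
byte 10:  25 xor  25 =   0
byte 11:  56 xor 184 = 128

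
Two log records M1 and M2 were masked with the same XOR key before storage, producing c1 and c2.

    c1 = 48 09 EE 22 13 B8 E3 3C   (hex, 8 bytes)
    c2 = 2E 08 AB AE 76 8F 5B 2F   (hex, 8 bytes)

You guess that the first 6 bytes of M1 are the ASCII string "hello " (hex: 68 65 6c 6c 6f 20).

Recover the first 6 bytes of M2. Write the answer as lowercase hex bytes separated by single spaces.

0e 64 29 e0 0a 17

First, c1 ⊕ c2 = (M1 ⊕ K) ⊕ (M2 ⊕ K) = M1 ⊕ M2, so the key drops out. Then M2 = (M1 ⊕ M2) ⊕ M1 over the first 6 bytes.
byte 0: (48 ^ 2e) ^ 68 = 66 ^ 68 = 0e
byte 1: (09 ^ 08) ^ 65 = 01 ^ 65 = 64
byte 2: (ee ^ ab) ^ 6c = 45 ^ 6c = 29
byte 3: (22 ^ ae) ^ 6c = 8c ^ 6c = e0
byte 4: (13 ^ 76) ^ 6f = 65 ^ 6f = 0a
byte 5: (b8 ^ 8f) ^ 20 = 37 ^ 20 = 17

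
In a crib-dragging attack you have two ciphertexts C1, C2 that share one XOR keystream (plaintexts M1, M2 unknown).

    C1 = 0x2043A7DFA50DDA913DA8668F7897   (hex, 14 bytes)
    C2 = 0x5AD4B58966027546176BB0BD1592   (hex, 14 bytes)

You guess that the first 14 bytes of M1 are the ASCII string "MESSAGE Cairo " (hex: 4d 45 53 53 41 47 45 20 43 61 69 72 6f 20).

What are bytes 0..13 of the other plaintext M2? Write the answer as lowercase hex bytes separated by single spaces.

37 d2 41 05 82 48 ea f7 69 a2 bf 40 02 25

First, C1 ⊕ C2 = (M1 ⊕ K) ⊕ (M2 ⊕ K) = M1 ⊕ M2, so the key drops out. Then M2 = (M1 ⊕ M2) ⊕ M1 over the first 14 bytes.
byte 0: (20 ⊕ 5a) ⊕ 4d = 7a ⊕ 4d = 37
byte 1: (43 ⊕ d4) ⊕ 45 = 97 ⊕ 45 = d2
byte 2: (a7 ⊕ b5) ⊕ 53 = 12 ⊕ 53 = 41
byte 3: (df ⊕ 89) ⊕ 53 = 56 ⊕ 53 = 05
byte 4: (a5 ⊕ 66) ⊕ 41 = c3 ⊕ 41 = 82
byte 5: (0d ⊕ 02) ⊕ 47 = 0f ⊕ 47 = 48
byte 6: (da ⊕ 75) ⊕ 45 = af ⊕ 45 = ea
byte 7: (91 ⊕ 46) ⊕ 20 = d7 ⊕ 20 = f7
byte 8: (3d ⊕ 17) ⊕ 43 = 2a ⊕ 43 = 69
byte 9: (a8 ⊕ 6b) ⊕ 61 = c3 ⊕ 61 = a2
byte 10: (66 ⊕ b0) ⊕ 69 = d6 ⊕ 69 = bf
byte 11: (8f ⊕ bd) ⊕ 72 = 32 ⊕ 72 = 40
byte 12: (78 ⊕ 15) ⊕ 6f = 6d ⊕ 6f = 02
byte 13: (97 ⊕ 92) ⊕ 20 = 05 ⊕ 20 = 25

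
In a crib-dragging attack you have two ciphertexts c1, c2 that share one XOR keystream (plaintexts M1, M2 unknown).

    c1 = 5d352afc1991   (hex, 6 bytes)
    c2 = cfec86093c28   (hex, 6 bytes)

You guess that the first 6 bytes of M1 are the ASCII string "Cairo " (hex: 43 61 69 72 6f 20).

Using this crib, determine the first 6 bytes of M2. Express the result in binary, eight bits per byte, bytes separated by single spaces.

First, c1 ⊕ c2 = (M1 ⊕ K) ⊕ (M2 ⊕ K) = M1 ⊕ M2, so the key drops out. Then M2 = (M1 ⊕ M2) ⊕ M1 over the first 6 bytes.
byte 0: (5d XOR cf) XOR 43 = 92 XOR 43 = d1
byte 1: (35 XOR ec) XOR 61 = d9 XOR 61 = b8
byte 2: (2a XOR 86) XOR 69 = ac XOR 69 = c5
byte 3: (fc XOR 09) XOR 72 = f5 XOR 72 = 87
byte 4: (19 XOR 3c) XOR 6f = 25 XOR 6f = 4a
byte 5: (91 XOR 28) XOR 20 = b9 XOR 20 = 99

11010001 10111000 11000101 10000111 01001010 10011001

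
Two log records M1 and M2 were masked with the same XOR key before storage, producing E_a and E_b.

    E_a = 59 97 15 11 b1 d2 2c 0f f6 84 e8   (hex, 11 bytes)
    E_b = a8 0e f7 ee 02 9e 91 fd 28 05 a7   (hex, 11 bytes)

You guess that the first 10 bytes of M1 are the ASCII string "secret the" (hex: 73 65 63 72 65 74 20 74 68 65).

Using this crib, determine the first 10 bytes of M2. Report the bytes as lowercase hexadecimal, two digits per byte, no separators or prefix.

First, E_a ⊕ E_b = (M1 ⊕ K) ⊕ (M2 ⊕ K) = M1 ⊕ M2, so the key drops out. Then M2 = (M1 ⊕ M2) ⊕ M1 over the first 10 bytes.
byte 0: (59 ^ a8) ^ 73 = f1 ^ 73 = 82
byte 1: (97 ^ 0e) ^ 65 = 99 ^ 65 = fc
byte 2: (15 ^ f7) ^ 63 = e2 ^ 63 = 81
byte 3: (11 ^ ee) ^ 72 = ff ^ 72 = 8d
byte 4: (b1 ^ 02) ^ 65 = b3 ^ 65 = d6
byte 5: (d2 ^ 9e) ^ 74 = 4c ^ 74 = 38
byte 6: (2c ^ 91) ^ 20 = bd ^ 20 = 9d
byte 7: (0f ^ fd) ^ 74 = f2 ^ 74 = 86
byte 8: (f6 ^ 28) ^ 68 = de ^ 68 = b6
byte 9: (84 ^ 05) ^ 65 = 81 ^ 65 = e4

82fc818dd6389d86b6e4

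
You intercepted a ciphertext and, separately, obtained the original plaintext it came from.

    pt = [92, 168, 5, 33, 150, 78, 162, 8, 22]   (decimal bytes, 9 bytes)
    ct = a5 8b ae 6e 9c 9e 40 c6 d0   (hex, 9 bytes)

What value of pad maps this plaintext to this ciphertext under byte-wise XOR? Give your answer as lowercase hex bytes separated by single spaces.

Since ct = pt ⊕ pad, XORing both sides with pt gives pad = pt ⊕ ct.
byte 0: 01011100 ^ 10100101 = 11111001
byte 1: 10101000 ^ 10001011 = 00100011
byte 2: 00000101 ^ 10101110 = 10101011
byte 3: 00100001 ^ 01101110 = 01001111
byte 4: 10010110 ^ 10011100 = 00001010
byte 5: 01001110 ^ 10011110 = 11010000
byte 6: 10100010 ^ 01000000 = 11100010
byte 7: 00001000 ^ 11000110 = 11001110
byte 8: 00010110 ^ 11010000 = 11000110

f9 23 ab 4f 0a d0 e2 ce c6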